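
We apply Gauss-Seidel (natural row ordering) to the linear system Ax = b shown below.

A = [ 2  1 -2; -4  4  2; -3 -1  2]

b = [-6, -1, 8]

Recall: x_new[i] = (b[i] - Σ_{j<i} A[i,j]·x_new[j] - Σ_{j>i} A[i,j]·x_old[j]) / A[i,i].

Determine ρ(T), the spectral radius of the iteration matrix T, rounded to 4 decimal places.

1.5000

Write A = D+L+U with D = diag(2, 4, 2).
Gauss-Seidel: T = -(D+L)⁻¹U, row 0 first, T[0,2] = -(-2)/(2) = +1.0000; later rows by forward substitution.
  T[0,:] = [+0.0000 -0.5000 +1.0000]
  T[1,:] = [+0.0000 -0.5000 +0.5000]
  T[2,:] = [+0.0000 -1.0000 +1.7500]
eigenvalue magnitudes: 1.5000, 0.2500, 0.0000.
ρ(T) = max|λ| = 1.5000; 1.5000 > 1 ⇒ diverges.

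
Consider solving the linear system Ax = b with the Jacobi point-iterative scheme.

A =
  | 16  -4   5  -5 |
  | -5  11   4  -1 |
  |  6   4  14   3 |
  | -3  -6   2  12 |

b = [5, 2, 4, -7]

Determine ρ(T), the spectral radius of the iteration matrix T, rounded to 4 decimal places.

0.9050

Diagonal D = diag(16, 11, 14, 12); L, U strict lower/upper.
Jacobi: T = -D⁻¹(L+U), T[2,0] = -(6)/(14) = -0.4286; T[2,2] = 0.
  T[0,:] = [+0.0000, +0.2500, -0.3125, +0.3125]
  T[1,:] = [+0.4545, +0.0000, -0.3636, +0.0909]
  T[2,:] = [-0.4286, -0.2857, +0.0000, -0.2143]
  T[3,:] = [+0.2500, +0.5000, -0.1667, +0.0000]
|λ(T)| sorted: 0.9050, 0.3616, 0.3344, 0.3344.
ρ = 0.9050; 0.9050 < 1, so it converges for any x₀.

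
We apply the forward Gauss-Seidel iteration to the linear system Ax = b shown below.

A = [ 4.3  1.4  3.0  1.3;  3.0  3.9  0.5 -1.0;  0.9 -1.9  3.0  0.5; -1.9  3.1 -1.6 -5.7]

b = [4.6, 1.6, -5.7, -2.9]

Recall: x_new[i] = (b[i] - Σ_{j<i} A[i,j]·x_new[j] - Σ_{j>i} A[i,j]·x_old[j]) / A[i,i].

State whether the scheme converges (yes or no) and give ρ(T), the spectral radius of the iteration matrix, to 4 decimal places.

Split A = D + L + U, D = diag(4.3, 3.9, 3, -5.7).
T_GS = -(D+L)⁻¹U: row 0 first, T[0,1] = -(1.4)/(4.3) = -0.3256; later rows by forward substitution.
  T[0,:] = [+0.0000 -0.3256 -0.6977 -0.3023]
  T[1,:] = [+0.0000 +0.2504 +0.4085 +0.4890]
  T[2,:] = [+0.0000 +0.2563 +0.4680 +0.2337]
  T[3,:] = [+0.0000 +0.1728 +0.3233 +0.3011]
|roots of det(T-λI)|: 0.9497, 0.0494, 0.0494, 0.0000.
ρ = 0.9497; 0.9497 < 1, so it converges for any x₀.

yes, ρ = 0.9497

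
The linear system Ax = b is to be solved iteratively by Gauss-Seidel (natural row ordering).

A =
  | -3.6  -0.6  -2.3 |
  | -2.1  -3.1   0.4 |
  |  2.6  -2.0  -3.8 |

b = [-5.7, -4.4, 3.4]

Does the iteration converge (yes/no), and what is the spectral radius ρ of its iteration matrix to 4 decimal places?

yes, ρ = 0.5952

A = D + L + U where D = diag(-3.6, -3.1, -3.8).
GS T = -(D+L)⁻¹U: row 0 first, T[0,2] = -(-2.3)/(-3.6) = -0.6389; later rows by forward substitution.
  T[0,:] = [+0.0000  -0.1667  -0.6389]
  T[1,:] = [+0.0000  +0.1129  +0.5618]
  T[2,:] = [+0.0000  -0.1735  -0.7328]
eigenvalue magnitudes: 0.5952, 0.0247, 0.0000.
ρ(T) = max|λ| = 0.5952; 0.5952 < 1: convergent.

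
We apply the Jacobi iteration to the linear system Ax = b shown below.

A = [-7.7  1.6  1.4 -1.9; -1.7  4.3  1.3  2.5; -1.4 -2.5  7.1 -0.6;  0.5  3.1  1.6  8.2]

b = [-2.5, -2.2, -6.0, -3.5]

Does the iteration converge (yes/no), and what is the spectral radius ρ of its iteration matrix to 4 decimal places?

A = D + L + U where D = diag(-7.7, 4.3, 7.1, 8.2).
Jacobi: T = -D⁻¹(L+U), T[1,2] = -(1.3)/(4.3) = -0.3023; T[1,1] = 0.
  T[0,:] = [+0.0000 +0.2078 +0.1818 -0.2468]
  T[1,:] = [+0.3953 +0.0000 -0.3023 -0.5814]
  T[2,:] = [+0.1972 +0.3521 +0.0000 +0.0845]
  T[3,:] = [-0.0610 -0.3780 -0.1951 +0.0000]
moduli |λ_i(T)| = 0.6421, 0.4194, 0.4194, 0.0103.
spectral radius ρ = 0.6421; 0.6421 < 1 ⇒ converges.

yes, ρ = 0.6421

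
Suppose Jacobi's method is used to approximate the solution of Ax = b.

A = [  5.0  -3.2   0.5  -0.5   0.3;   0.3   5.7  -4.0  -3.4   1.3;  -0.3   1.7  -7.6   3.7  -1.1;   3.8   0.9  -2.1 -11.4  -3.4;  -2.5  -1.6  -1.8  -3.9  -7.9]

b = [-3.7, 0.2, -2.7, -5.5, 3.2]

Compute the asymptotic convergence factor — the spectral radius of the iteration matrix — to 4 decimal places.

0.9219

Let D = diag(5, 5.7, -7.6, -11.4, -7.9); L, U the strict triangles.
Jacobi: T = -D⁻¹(L+U), T[1,0] = -(0.3)/(5.7) = -0.0526; T[1,1] = 0.
  T[0,:] = [+0.0000 +0.6400 -0.1000 +0.1000 -0.0600]
  T[1,:] = [-0.0526 +0.0000 +0.7018 +0.5965 -0.2281]
  T[2,:] = [-0.0395 +0.2237 +0.0000 +0.4868 -0.1447]
  T[3,:] = [+0.3333 +0.0789 -0.1842 +0.0000 -0.2982]
  T[4,:] = [-0.3165 -0.2025 -0.2278 -0.4937 +0.0000]
moduli |λ_i(T)| = 0.9219, 0.4702, 0.4702, 0.3939, 0.3939.
ρ = 0.9219; 0.9219 < 1: convergent.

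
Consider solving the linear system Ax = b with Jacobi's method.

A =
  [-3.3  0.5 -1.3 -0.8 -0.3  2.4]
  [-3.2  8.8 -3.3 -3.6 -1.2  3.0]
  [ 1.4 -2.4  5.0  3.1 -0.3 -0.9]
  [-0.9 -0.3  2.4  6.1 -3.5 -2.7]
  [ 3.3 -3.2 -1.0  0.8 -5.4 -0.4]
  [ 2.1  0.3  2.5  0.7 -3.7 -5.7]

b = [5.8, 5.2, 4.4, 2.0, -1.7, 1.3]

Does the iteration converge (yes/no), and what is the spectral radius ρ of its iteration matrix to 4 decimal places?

Diagonal D = diag(-3.3, 8.8, 5, 6.1, -5.4, -5.7); L, U strict lower/upper.
T_J = -D⁻¹(L+U): T[3,2] = -(2.4)/(6.1) = -0.3934; T[3,3] = 0.
  T[0,:] = [+0.0000 +0.1515 -0.3939 -0.2424 -0.0909 +0.7273]
  T[1,:] = [+0.3636 +0.0000 +0.3750 +0.4091 +0.1364 -0.3409]
  T[2,:] = [-0.2800 +0.4800 +0.0000 -0.6200 +0.0600 +0.1800]
  T[3,:] = [+0.1475 +0.0492 -0.3934 +0.0000 +0.5738 +0.4426]
  T[4,:] = [+0.6111 -0.5926 -0.1852 +0.1481 +0.0000 -0.0741]
  T[5,:] = [+0.3684 +0.0526 +0.4386 +0.1228 -0.6491 +0.0000]
eigenvalue magnitudes: 1.4223, 0.6201, 0.6201, 0.3922, 0.3922, 0.0544.
ρ = 1.4223; 1.4223 > 1: divergent.

no, ρ = 1.4223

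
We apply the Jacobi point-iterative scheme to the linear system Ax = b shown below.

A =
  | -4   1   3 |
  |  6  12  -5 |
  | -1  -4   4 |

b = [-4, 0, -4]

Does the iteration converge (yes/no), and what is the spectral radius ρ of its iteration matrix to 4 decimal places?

Split A = D + L + U, D = diag(-4, 12, 4).
Jacobi: T = -D⁻¹(L+U), T[2,1] = -(-4)/(4) = +1.0000; T[2,2] = 0.
  T[0,:] = [+0.0000 +0.2500 +0.7500]
  T[1,:] = [-0.5000 +0.0000 +0.4167]
  T[2,:] = [+0.2500 +1.0000 +0.0000]
|roots of det(T-λI)|: 0.9254, 0.6141, 0.6141.
ρ(T) = max|λ| = 0.9254; 0.9254 < 1, so it converges for any x₀.

yes, ρ = 0.9254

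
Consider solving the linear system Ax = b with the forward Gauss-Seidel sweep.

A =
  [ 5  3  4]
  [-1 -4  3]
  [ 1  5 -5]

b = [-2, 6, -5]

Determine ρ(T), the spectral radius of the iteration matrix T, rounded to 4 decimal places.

Let D = diag(5, -4, -5); L, U the strict triangles.
GS T = -(D+L)⁻¹U: row 0 first, T[0,1] = -(3)/(5) = -0.6000; later rows by forward substitution.
  T[0,:] = [+0.0000, -0.6000, -0.8000]
  T[1,:] = [+0.0000, +0.1500, +0.9500]
  T[2,:] = [+0.0000, +0.0300, +0.7900]
eigenvalue magnitudes: 0.8318, 0.1082, 0.0000.
ρ(T) = max|λ| = 0.8318; 0.8318 < 1, so it converges for any x₀.

0.8318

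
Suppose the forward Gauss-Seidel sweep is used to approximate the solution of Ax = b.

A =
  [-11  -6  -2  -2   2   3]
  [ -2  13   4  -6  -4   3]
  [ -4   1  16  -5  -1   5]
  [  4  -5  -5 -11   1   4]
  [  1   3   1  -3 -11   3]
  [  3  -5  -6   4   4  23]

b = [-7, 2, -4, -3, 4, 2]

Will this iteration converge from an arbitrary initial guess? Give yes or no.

yes

Let D = diag(-11, 13, 16, -11, -11, 23); L, U the strict triangles.
Gauss-Seidel: T = -(D+L)⁻¹U, row 0 first, T[0,5] = -(3)/(-11) = +0.2727; later rows by forward substitution.
  T[0,:] = [+0.0000  -0.5455  -0.1818  -0.1818  +0.1818  +0.2727]
  T[1,:] = [+0.0000  -0.0839  -0.3357  +0.4336  +0.3357  -0.1888]
  T[2,:] = [+0.0000  -0.1311  -0.0245  +0.2399  +0.0870  -0.2325]
  T[3,:] = [+0.0000  -0.1006  +0.0976  -0.3723  -0.0351  +0.6543]
  T[4,:] = [+0.0000  -0.0570  -0.1369  +0.2251  +0.1255  +0.0464]
  T[5,:] = [+0.0000  +0.0461  -0.0488  +0.2062  +0.0562  -0.2591]
|roots of det(T-λI)|: 0.6136, 0.2246, 0.1979, 0.0930, 0.0669, 0.0000.
spectral radius ρ = 0.6136; 0.6136 < 1, so it converges for any x₀.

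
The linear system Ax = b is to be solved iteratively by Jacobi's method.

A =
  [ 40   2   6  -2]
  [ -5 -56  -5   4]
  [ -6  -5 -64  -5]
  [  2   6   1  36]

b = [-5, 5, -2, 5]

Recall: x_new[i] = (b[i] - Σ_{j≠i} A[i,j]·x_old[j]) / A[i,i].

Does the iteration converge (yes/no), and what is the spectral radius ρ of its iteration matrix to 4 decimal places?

Write A = D+L+U with D = diag(40, -56, -64, 36).
Jacobi: T = -D⁻¹(L+U), T[2,0] = -(-6)/(-64) = -0.0938; T[2,2] = 0.
  T[0,:] = [+0.0000  -0.0500  -0.1500  +0.0500]
  T[1,:] = [-0.0893  +0.0000  -0.0893  +0.0714]
  T[2,:] = [-0.0938  -0.0781  +0.0000  -0.0781]
  T[3,:] = [-0.0556  -0.1667  -0.0278  +0.0000]
moduli |λ_i(T)| = 0.1785, 0.1143, 0.1074, 0.1074.
ρ = 0.1785; 0.1785 < 1: convergent.

yes, ρ = 0.1785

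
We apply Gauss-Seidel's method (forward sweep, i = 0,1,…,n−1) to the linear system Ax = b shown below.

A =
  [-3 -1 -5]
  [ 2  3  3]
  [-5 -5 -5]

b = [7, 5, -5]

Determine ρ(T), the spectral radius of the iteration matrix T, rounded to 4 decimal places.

Split A = D + L + U, D = diag(-3, 3, -5).
T_GS = -(D+L)⁻¹U: row 0 first, T[0,2] = -(-5)/(-3) = -1.6667; later rows by forward substitution.
  T[0,:] = [+0.0000, -0.3333, -1.6667]
  T[1,:] = [+0.0000, +0.2222, +0.1111]
  T[2,:] = [+0.0000, +0.1111, +1.5556]
|roots of det(T-λI)|: 1.5648, 0.2130, 0.0000.
spectral radius ρ = 1.5648; 1.5648 > 1 ⇒ diverges.

1.5648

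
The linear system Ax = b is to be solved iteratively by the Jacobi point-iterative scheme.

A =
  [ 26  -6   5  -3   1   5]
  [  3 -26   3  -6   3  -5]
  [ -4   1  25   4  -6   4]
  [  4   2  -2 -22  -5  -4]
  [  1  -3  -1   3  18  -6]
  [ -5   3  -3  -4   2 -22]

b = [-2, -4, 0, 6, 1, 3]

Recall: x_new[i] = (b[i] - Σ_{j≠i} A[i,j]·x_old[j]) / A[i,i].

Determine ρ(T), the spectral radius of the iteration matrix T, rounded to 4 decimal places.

0.5064

A = D + L + U where D = diag(26, -26, 25, -22, 18, -22).
Jacobi: T = -D⁻¹(L+U), T[2,5] = -(4)/(25) = -0.1600; T[2,2] = 0.
  T[0,:] = [+0.0000  +0.2308  -0.1923  +0.1154  -0.0385  -0.1923]
  T[1,:] = [+0.1154  +0.0000  +0.1154  -0.2308  +0.1154  -0.1923]
  T[2,:] = [+0.1600  -0.0400  +0.0000  -0.1600  +0.2400  -0.1600]
  T[3,:] = [+0.1818  +0.0909  -0.0909  +0.0000  -0.2273  -0.1818]
  T[4,:] = [-0.0556  +0.1667  +0.0556  -0.1667  +0.0000  +0.3333]
  T[5,:] = [-0.2273  +0.1364  -0.1364  -0.1818  +0.0909  +0.0000]
|λ(T)| sorted: 0.5064, 0.3103, 0.2529, 0.2529, 0.2284, 0.2218.
spectral radius ρ = 0.5064; 0.5064 < 1 ⇒ converges.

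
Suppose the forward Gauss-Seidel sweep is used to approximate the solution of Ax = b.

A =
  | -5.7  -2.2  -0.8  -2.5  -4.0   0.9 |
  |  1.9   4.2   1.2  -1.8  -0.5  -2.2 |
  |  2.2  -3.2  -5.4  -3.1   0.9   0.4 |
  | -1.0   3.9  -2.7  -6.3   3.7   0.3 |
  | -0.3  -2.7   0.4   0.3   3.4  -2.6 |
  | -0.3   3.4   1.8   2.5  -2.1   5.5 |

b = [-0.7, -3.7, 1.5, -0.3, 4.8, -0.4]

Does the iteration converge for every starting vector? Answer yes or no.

A = D + L + U where D = diag(-5.7, 4.2, -5.4, -6.3, 3.4, 5.5).
T_GS = -(D+L)⁻¹U: row 0 first, T[0,1] = -(-2.2)/(-5.7) = -0.3860; later rows by forward substitution.
  T[0,:] = [+0.0000  -0.3860  -0.1404  -0.4386  -0.7018  +0.1579]
  T[1,:] = [+0.0000  +0.1746  -0.2222  +0.6270  +0.4365  +0.4524]
  T[2,:] = [+0.0000  -0.2607  +0.0745  -1.1243  -0.3779  -0.1297]
  T[3,:] = [+0.0000  +0.2811  -0.1472  +0.9396  +1.1309  +0.3582]
  T[4,:] = [+0.0000  +0.1105  -0.1846  +0.5086  +0.2294  +1.1215]
  T[5,:] = [+0.0000  -0.1293  +0.1018  -0.2765  -0.6109  +0.0368]
|λ(T)| sorted: 1.3624, 0.4834, 0.4834, 0.2169, 0.0225, 0.0000.
spectral radius ρ = 1.3624; 1.3624 > 1 ⇒ diverges.

no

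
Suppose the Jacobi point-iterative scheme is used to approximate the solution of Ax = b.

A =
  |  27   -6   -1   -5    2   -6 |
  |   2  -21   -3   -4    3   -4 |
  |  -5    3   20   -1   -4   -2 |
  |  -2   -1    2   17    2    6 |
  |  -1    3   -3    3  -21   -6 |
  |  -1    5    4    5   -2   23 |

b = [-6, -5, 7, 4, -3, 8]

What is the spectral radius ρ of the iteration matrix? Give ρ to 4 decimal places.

0.5450

Diagonal D = diag(27, -21, 20, 17, -21, 23); L, U strict lower/upper.
Jacobi: T = -D⁻¹(L+U), T[3,5] = -(6)/(17) = -0.3529; T[3,3] = 0.
  T[0,:] = [+0.0000  +0.2222  +0.0370  +0.1852  -0.0741  +0.2222]
  T[1,:] = [+0.0952  +0.0000  -0.1429  -0.1905  +0.1429  -0.1905]
  T[2,:] = [+0.2500  -0.1500  +0.0000  +0.0500  +0.2000  +0.1000]
  T[3,:] = [+0.1176  +0.0588  -0.1176  +0.0000  -0.1176  -0.3529]
  T[4,:] = [-0.0476  +0.1429  -0.1429  +0.1429  +0.0000  -0.2857]
  T[5,:] = [+0.0435  -0.2174  -0.1739  -0.2174  +0.0870  +0.0000]
|roots of det(T-λI)|: 0.5450, 0.2657, 0.2560, 0.2560, 0.2009, 0.2009.
ρ = 0.5450; 0.5450 < 1, so it converges for any x₀.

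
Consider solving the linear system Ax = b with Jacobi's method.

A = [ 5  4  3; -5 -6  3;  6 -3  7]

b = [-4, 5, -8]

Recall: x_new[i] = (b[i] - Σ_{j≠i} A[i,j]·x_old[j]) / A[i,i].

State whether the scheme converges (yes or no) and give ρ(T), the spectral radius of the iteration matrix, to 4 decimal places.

Split A = D + L + U, D = diag(5, -6, 7).
T_J = -D⁻¹(L+U): T[0,2] = -(3)/(5) = -0.6000; T[0,0] = 0.
  T[0,:] = [+0.0000 -0.8000 -0.6000]
  T[1,:] = [-0.8333 +0.0000 +0.5000]
  T[2,:] = [-0.8571 +0.4286 +0.0000]
|roots of det(T-λI)|: 1.3451, 0.8679, 0.4772.
ρ = 1.3451; 1.3451 > 1: divergent.

no, ρ = 1.3451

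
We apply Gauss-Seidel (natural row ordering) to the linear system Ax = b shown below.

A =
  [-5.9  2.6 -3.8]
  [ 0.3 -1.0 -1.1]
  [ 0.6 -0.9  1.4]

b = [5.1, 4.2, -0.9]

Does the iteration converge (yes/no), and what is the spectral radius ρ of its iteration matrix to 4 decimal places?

yes, ρ = 0.7141

A = D + L + U where D = diag(-5.9, -1, 1.4).
GS T = -(D+L)⁻¹U: row 0 first, T[0,1] = -(2.6)/(-5.9) = +0.4407; later rows by forward substitution.
  T[0,:] = [+0.0000, +0.4407, -0.6441]
  T[1,:] = [+0.0000, +0.1322, -1.2932]
  T[2,:] = [+0.0000, -0.1039, -0.5553]
moduli |λ_i(T)| = 0.7141, 0.2909, 0.0000.
ρ(T) = max|λ| = 0.7141; 0.7141 < 1: convergent.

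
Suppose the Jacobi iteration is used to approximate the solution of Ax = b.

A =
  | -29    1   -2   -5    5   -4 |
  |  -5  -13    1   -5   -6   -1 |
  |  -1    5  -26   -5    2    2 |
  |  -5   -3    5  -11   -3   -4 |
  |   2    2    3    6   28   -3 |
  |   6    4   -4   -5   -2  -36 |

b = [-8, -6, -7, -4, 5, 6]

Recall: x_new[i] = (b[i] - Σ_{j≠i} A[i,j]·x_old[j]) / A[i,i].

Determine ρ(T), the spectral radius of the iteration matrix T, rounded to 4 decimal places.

0.5584

Write A = D+L+U with D = diag(-29, -13, -26, -11, 28, -36).
Jacobi: T = -D⁻¹(L+U), T[1,4] = -(-6)/(-13) = -0.4615; T[1,1] = 0.
  T[0,:] = [+0.0000 +0.0345 -0.0690 -0.1724 +0.1724 -0.1379]
  T[1,:] = [-0.3846 +0.0000 +0.0769 -0.3846 -0.4615 -0.0769]
  T[2,:] = [-0.0385 +0.1923 +0.0000 -0.1923 +0.0769 +0.0769]
  T[3,:] = [-0.4545 -0.2727 +0.4545 +0.0000 -0.2727 -0.3636]
  T[4,:] = [-0.0714 -0.0714 -0.1071 -0.2143 +0.0000 +0.1071]
  T[5,:] = [+0.1667 +0.1111 -0.1111 -0.1389 -0.0556 +0.0000]
|λ(T)| sorted: 0.5584, 0.2945, 0.2793, 0.2793, 0.2011, 0.2011.
ρ = 0.5584; 0.5584 < 1: convergent.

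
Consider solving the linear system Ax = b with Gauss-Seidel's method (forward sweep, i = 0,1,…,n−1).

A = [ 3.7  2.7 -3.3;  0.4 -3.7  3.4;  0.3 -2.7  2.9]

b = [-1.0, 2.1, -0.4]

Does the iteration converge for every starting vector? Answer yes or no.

yes

Diagonal D = diag(3.7, -3.7, 2.9); L, U strict lower/upper.
T_GS = -(D+L)⁻¹U: row 0 first, T[0,2] = -(-3.3)/(3.7) = +0.8919; later rows by forward substitution.
  T[0,:] = [+0.0000, -0.7297, +0.8919]
  T[1,:] = [+0.0000, -0.0789, +1.0153]
  T[2,:] = [+0.0000, +0.0020, +0.8531]
moduli |λ_i(T)| = 0.8553, 0.0811, 0.0000.
ρ = 0.8553; 0.8553 < 1 ⇒ converges.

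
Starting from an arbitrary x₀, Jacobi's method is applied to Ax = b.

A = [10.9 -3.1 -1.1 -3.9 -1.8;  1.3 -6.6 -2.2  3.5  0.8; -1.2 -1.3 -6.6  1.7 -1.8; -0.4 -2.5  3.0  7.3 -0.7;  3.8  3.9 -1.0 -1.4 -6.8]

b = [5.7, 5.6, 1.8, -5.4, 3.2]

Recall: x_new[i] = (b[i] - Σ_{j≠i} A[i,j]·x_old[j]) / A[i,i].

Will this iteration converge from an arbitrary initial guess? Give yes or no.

Write A = D+L+U with D = diag(10.9, -6.6, -6.6, 7.3, -6.8).
Jacobi: T = -D⁻¹(L+U), T[4,2] = -(-1)/(-6.8) = -0.1471; T[4,4] = 0.
  T[0,:] = [+0.0000 +0.2844 +0.1009 +0.3578 +0.1651]
  T[1,:] = [+0.1970 +0.0000 -0.3333 +0.5303 +0.1212]
  T[2,:] = [-0.1818 -0.1970 +0.0000 +0.2576 -0.2727]
  T[3,:] = [+0.0548 +0.3425 -0.4110 +0.0000 +0.0959]
  T[4,:] = [+0.5588 +0.5735 -0.1471 -0.2059 +0.0000]
|eigenvalues of T|: 0.8708, 0.4168, 0.4168, 0.4113, 0.4113.
ρ(T) = max|λ| = 0.8708; 0.8708 < 1, so it converges for any x₀.

yes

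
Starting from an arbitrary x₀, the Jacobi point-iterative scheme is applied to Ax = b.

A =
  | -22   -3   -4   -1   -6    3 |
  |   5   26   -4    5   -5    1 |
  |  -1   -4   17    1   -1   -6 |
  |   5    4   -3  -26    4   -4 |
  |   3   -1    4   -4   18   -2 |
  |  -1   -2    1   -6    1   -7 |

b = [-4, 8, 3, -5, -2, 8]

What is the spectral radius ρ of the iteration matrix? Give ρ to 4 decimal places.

0.5982

A = D + L + U where D = diag(-22, 26, 17, -26, 18, -7).
Jacobi T = -D⁻¹(L+U): T[3,2] = -(-3)/(-26) = -0.1154; T[3,3] = 0.
  T[0,:] = [+0.0000, -0.1364, -0.1818, -0.0455, -0.2727, +0.1364]
  T[1,:] = [-0.1923, +0.0000, +0.1538, -0.1923, +0.1923, -0.0385]
  T[2,:] = [+0.0588, +0.2353, +0.0000, -0.0588, +0.0588, +0.3529]
  T[3,:] = [+0.1923, +0.1538, -0.1154, +0.0000, +0.1538, -0.1538]
  T[4,:] = [-0.1667, +0.0556, -0.2222, +0.2222, +0.0000, +0.1111]
  T[5,:] = [-0.1429, -0.2857, +0.1429, -0.8571, +0.1429, +0.0000]
|eigenvalues of T|: 0.5982, 0.4625, 0.3342, 0.3019, 0.3019, 0.0643.
ρ = 0.5982; 0.5982 < 1: convergent.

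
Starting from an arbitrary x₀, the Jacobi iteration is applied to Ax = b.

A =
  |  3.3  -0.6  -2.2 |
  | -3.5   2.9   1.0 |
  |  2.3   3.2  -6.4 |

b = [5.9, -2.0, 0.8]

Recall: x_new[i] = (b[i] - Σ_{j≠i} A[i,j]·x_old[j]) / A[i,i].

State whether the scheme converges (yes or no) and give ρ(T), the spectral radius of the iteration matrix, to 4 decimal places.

yes, ρ = 0.8549

Let D = diag(3.3, 2.9, -6.4); L, U the strict triangles.
Jacobi: T = -D⁻¹(L+U), T[2,1] = -(3.2)/(-6.4) = +0.5000; T[2,2] = 0.
  T[0,:] = [+0.0000  +0.1818  +0.6667]
  T[1,:] = [+1.2069  +0.0000  -0.3448]
  T[2,:] = [+0.3594  +0.5000  +0.0000]
eigenvalue magnitudes: 0.8549, 0.6665, 0.6665.
ρ = 0.8549; 0.8549 < 1: convergent.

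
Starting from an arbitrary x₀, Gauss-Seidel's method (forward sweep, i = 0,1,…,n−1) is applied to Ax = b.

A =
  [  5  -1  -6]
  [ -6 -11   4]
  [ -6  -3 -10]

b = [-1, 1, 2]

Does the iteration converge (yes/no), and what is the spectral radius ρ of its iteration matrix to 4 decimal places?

yes, ρ = 0.6774

Write A = D+L+U with D = diag(5, -11, -10).
Gauss-Seidel: T = -(D+L)⁻¹U, row 0 first, T[0,2] = -(-6)/(5) = +1.2000; later rows by forward substitution.
  T[0,:] = [+0.0000 +0.2000 +1.2000]
  T[1,:] = [+0.0000 -0.1091 -0.2909]
  T[2,:] = [+0.0000 -0.0873 -0.6327]
eigenvalue magnitudes: 0.6774, 0.0644, 0.0000.
spectral radius ρ = 0.6774; 0.6774 < 1: convergent.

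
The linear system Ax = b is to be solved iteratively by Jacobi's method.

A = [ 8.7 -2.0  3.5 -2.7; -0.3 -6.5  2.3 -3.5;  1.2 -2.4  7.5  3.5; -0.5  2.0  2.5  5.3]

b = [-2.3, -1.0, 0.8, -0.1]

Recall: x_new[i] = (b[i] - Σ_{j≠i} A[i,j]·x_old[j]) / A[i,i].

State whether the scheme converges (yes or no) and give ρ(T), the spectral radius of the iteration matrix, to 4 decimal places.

Let D = diag(8.7, -6.5, 7.5, 5.3); L, U the strict triangles.
Jacobi: T = -D⁻¹(L+U), T[3,0] = -(-0.5)/(5.3) = +0.0943; T[3,3] = 0.
  T[0,:] = [+0.0000, +0.2299, -0.4023, +0.3103]
  T[1,:] = [-0.0462, +0.0000, +0.3538, -0.5385]
  T[2,:] = [-0.1600, +0.3200, +0.0000, -0.4667]
  T[3,:] = [+0.0943, -0.3774, -0.4717, +0.0000]
|eigenvalues of T|: 0.8948, 0.4699, 0.4699, 0.0424.
ρ = 0.8948; 0.8948 < 1 ⇒ converges.

yes, ρ = 0.8948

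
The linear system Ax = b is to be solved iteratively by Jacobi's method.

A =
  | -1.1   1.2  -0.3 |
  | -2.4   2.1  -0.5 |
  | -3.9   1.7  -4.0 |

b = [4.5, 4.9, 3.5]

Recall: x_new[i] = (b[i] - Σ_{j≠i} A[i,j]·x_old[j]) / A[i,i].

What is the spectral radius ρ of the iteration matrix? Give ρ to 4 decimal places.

Diagonal D = diag(-1.1, 2.1, -4); L, U strict lower/upper.
Jacobi T = -D⁻¹(L+U): T[0,1] = -(1.2)/(-1.1) = +1.0909; T[0,0] = 0.
  T[0,:] = [+0.0000  +1.0909  -0.2727]
  T[1,:] = [+1.1429  +0.0000  +0.2381]
  T[2,:] = [-0.9750  +0.4250  +0.0000]
|roots of det(T-λI)|: 1.3763, 1.1278, 0.2485.
ρ = 1.3763; 1.3763 > 1, so it fails to converge.

1.3763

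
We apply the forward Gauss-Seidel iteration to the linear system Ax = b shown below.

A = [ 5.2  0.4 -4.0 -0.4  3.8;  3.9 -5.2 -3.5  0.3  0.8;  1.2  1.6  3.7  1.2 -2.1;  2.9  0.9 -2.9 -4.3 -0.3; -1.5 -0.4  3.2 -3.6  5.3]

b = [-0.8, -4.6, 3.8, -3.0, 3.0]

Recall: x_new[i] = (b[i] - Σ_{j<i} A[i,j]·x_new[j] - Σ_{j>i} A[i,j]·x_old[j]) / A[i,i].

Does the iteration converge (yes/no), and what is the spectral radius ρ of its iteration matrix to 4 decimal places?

Split A = D + L + U, D = diag(5.2, -5.2, 3.7, -4.3, 5.3).
Gauss-Seidel: T = -(D+L)⁻¹U, row 0 first, T[0,2] = -(-4)/(5.2) = +0.7692; later rows by forward substitution.
  T[0,:] = [+0.0000, -0.0769, +0.7692, +0.0769, -0.7308]
  T[1,:] = [+0.0000, -0.0577, -0.0962, +0.1154, -0.3942]
  T[2,:] = [+0.0000, +0.0499, -0.2079, -0.3992, +0.9751]
  T[3,:] = [+0.0000, -0.0976, +0.6389, +0.3452, -1.3027]
  T[4,:] = [+0.0000, -0.1225, +0.7699, +0.5060, -1.7102]
eigenvalue magnitudes: 1.6763, 0.1235, 0.0400, 0.0400, 0.0000.
ρ(T) = max|λ| = 1.6763; 1.6763 > 1: divergent.

no, ρ = 1.6763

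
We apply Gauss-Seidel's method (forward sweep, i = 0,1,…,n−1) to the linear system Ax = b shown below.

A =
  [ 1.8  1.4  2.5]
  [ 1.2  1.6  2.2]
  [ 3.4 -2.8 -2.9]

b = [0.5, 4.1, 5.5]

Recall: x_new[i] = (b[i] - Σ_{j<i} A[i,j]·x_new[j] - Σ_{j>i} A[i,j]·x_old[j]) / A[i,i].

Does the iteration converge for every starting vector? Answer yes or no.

no

A = D + L + U where D = diag(1.8, 1.6, -2.9).
Gauss-Seidel: T = -(D+L)⁻¹U, row 0 first, T[0,2] = -(2.5)/(1.8) = -1.3889; later rows by forward substitution.
  T[0,:] = [+0.0000  -0.7778  -1.3889]
  T[1,:] = [+0.0000  +0.5833  -0.3333]
  T[2,:] = [+0.0000  -1.4751  -1.3065]
|λ(T)| sorted: 1.5383, 0.8151, 0.0000.
spectral radius ρ = 1.5383; 1.5383 > 1: divergent.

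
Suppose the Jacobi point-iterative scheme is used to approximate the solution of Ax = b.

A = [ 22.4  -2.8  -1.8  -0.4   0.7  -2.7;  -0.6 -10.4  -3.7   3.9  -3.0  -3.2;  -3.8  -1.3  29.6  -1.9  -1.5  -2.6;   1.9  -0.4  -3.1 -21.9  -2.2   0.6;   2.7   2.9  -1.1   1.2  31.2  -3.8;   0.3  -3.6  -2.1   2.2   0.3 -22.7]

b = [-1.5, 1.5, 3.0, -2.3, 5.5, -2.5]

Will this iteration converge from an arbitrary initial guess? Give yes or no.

Let D = diag(22.4, -10.4, 29.6, -21.9, 31.2, -22.7); L, U the strict triangles.
Jacobi: T = -D⁻¹(L+U), T[2,4] = -(-1.5)/(29.6) = +0.0507; T[2,2] = 0.
  T[0,:] = [+0.0000  +0.1250  +0.0804  +0.0179  -0.0312  +0.1205]
  T[1,:] = [-0.0577  +0.0000  -0.3558  +0.3750  -0.2885  -0.3077]
  T[2,:] = [+0.1284  +0.0439  +0.0000  +0.0642  +0.0507  +0.0878]
  T[3,:] = [+0.0868  -0.0183  -0.1416  +0.0000  -0.1005  +0.0274]
  T[4,:] = [-0.0865  -0.0929  +0.0353  -0.0385  +0.0000  +0.1218]
  T[5,:] = [+0.0132  -0.1586  -0.0925  +0.0969  +0.0132  +0.0000]
moduli |λ_i(T)| = 0.3212, 0.1601, 0.1601, 0.1284, 0.1284, 0.0455.
ρ = 0.3212; 0.3212 < 1: convergent.

yes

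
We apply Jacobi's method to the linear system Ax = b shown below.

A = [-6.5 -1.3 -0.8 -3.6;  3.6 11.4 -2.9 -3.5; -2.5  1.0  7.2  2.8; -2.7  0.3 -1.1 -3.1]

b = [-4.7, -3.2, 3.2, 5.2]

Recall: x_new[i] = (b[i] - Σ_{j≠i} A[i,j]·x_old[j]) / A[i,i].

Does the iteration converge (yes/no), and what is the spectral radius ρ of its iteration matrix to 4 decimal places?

A = D + L + U where D = diag(-6.5, 11.4, 7.2, -3.1).
Jacobi T = -D⁻¹(L+U): T[0,2] = -(-0.8)/(-6.5) = -0.1231; T[0,0] = 0.
  T[0,:] = [+0.0000  -0.2000  -0.1231  -0.5538]
  T[1,:] = [-0.3158  +0.0000  +0.2544  +0.3070]
  T[2,:] = [+0.3472  -0.1389  +0.0000  -0.3889]
  T[3,:] = [-0.8710  +0.0968  -0.3548  +0.0000]
|eigenvalues of T|: 0.8517, 0.7217, 0.1535, 0.0235.
spectral radius ρ = 0.8517; 0.8517 < 1: convergent.

yes, ρ = 0.8517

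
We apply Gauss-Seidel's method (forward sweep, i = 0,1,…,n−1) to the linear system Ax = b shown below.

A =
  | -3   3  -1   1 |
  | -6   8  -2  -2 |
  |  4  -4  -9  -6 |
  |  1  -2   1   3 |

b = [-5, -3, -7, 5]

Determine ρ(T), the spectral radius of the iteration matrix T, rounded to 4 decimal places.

Write A = D+L+U with D = diag(-3, 8, -9, 3).
T_GS = -(D+L)⁻¹U: row 0 first, T[0,1] = -(3)/(-3) = +1.0000; later rows by forward substitution.
  T[0,:] = [+0.0000 +1.0000 -0.3333 +0.3333]
  T[1,:] = [+0.0000 +0.7500 +0.0000 +0.5000]
  T[2,:] = [+0.0000 +0.1111 -0.1481 -0.7407]
  T[3,:] = [+0.0000 +0.1296 +0.1605 +0.4691]
|eigenvalues of T|: 0.8877, 0.2502, 0.2502, 0.0000.
ρ = 0.8877; 0.8877 < 1 ⇒ converges.

0.8877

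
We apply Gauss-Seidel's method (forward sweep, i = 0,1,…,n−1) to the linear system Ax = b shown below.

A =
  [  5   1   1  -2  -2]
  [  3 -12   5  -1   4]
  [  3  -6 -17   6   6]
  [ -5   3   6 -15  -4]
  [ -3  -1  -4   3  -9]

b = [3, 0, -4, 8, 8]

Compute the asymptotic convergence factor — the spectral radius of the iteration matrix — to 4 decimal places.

0.6339

Let D = diag(5, -12, -17, -15, -9); L, U the strict triangles.
GS T = -(D+L)⁻¹U: row 0 first, T[0,1] = -(1)/(5) = -0.2000; later rows by forward substitution.
  T[0,:] = [+0.0000, -0.2000, -0.2000, +0.4000, +0.4000]
  T[1,:] = [+0.0000, -0.0500, +0.3667, +0.0167, +0.4333]
  T[2,:] = [+0.0000, -0.0176, -0.1647, +0.4176, +0.2706]
  T[3,:] = [+0.0000, +0.0496, +0.0741, +0.0371, -0.2051]
  T[4,:] = [+0.0000, +0.0966, +0.1238, -0.3085, -0.3701]
|roots of det(T-λI)|: 0.6339, 0.2112, 0.1995, 0.0979, 0.0000.
ρ(T) = max|λ| = 0.6339; 0.6339 < 1, so it converges for any x₀.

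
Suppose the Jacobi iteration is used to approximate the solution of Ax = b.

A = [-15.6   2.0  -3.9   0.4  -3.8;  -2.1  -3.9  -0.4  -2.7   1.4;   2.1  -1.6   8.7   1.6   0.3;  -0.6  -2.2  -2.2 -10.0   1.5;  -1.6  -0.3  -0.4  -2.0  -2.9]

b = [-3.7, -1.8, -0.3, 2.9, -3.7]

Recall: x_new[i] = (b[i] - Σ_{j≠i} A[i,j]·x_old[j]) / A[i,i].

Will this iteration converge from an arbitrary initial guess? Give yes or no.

Write A = D+L+U with D = diag(-15.6, -3.9, 8.7, -10, -2.9).
Jacobi T = -D⁻¹(L+U): T[0,3] = -(0.4)/(-15.6) = +0.0256; T[0,0] = 0.
  T[0,:] = [+0.0000 +0.1282 -0.2500 +0.0256 -0.2436]
  T[1,:] = [-0.5385 +0.0000 -0.1026 -0.6923 +0.3590]
  T[2,:] = [-0.2414 +0.1839 +0.0000 -0.1839 -0.0345]
  T[3,:] = [-0.0600 -0.2200 -0.2200 +0.0000 +0.1500]
  T[4,:] = [-0.5517 -0.1034 -0.1379 -0.6897 +0.0000]
|λ(T)| sorted: 0.5618, 0.4631, 0.3570, 0.3570, 0.0999.
ρ = 0.5618; 0.5618 < 1, so it converges for any x₀.

yes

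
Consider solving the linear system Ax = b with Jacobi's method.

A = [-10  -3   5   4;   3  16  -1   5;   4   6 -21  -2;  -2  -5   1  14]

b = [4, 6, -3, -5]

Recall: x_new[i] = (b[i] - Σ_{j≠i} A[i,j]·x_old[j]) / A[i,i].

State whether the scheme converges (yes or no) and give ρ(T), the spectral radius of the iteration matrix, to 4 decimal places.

yes, ρ = 0.5061

A = D + L + U where D = diag(-10, 16, -21, 14).
T_J = -D⁻¹(L+U): T[3,2] = -(1)/(14) = -0.0714; T[3,3] = 0.
  T[0,:] = [+0.0000 -0.3000 +0.5000 +0.4000]
  T[1,:] = [-0.1875 +0.0000 +0.0625 -0.3125]
  T[2,:] = [+0.1905 +0.2857 +0.0000 -0.0952]
  T[3,:] = [+0.1429 +0.3571 -0.0714 +0.0000]
moduli |λ_i(T)| = 0.5061, 0.2664, 0.2664, 0.2297.
ρ(T) = max|λ| = 0.5061; 0.5061 < 1 ⇒ converges.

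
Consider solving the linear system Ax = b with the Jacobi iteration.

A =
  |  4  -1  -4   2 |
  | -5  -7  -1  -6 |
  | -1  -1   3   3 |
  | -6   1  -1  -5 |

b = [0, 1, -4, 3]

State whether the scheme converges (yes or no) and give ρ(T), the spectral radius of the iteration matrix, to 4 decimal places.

no, ρ = 1.4152

Write A = D+L+U with D = diag(4, -7, 3, -5).
Jacobi: T = -D⁻¹(L+U), T[2,3] = -(3)/(3) = -1.0000; T[2,2] = 0.
  T[0,:] = [+0.0000  +0.2500  +1.0000  -0.5000]
  T[1,:] = [-0.7143  +0.0000  -0.1429  -0.8571]
  T[2,:] = [+0.3333  +0.3333  +0.0000  -1.0000]
  T[3,:] = [-1.2000  +0.2000  -0.2000  +0.0000]
eigenvalue magnitudes: 1.4152, 0.9034, 0.9034, 0.4845.
ρ = 1.4152; 1.4152 > 1: divergent.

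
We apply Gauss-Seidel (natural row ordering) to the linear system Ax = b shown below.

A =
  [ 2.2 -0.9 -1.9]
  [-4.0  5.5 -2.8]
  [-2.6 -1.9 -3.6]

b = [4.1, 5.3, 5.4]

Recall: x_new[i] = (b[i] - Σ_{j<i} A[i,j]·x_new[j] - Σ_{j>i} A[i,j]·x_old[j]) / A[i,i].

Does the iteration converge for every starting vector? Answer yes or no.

Let D = diag(2.2, 5.5, -3.6); L, U the strict triangles.
T_GS = -(D+L)⁻¹U: row 0 first, T[0,1] = -(-0.9)/(2.2) = +0.4091; later rows by forward substitution.
  T[0,:] = [+0.0000 +0.4091 +0.8636]
  T[1,:] = [+0.0000 +0.2975 +1.1372]
  T[2,:] = [+0.0000 -0.4525 -1.2239]
eigenvalue magnitudes: 0.7165, 0.2099, 0.0000.
ρ = 0.7165; 0.7165 < 1: convergent.

yes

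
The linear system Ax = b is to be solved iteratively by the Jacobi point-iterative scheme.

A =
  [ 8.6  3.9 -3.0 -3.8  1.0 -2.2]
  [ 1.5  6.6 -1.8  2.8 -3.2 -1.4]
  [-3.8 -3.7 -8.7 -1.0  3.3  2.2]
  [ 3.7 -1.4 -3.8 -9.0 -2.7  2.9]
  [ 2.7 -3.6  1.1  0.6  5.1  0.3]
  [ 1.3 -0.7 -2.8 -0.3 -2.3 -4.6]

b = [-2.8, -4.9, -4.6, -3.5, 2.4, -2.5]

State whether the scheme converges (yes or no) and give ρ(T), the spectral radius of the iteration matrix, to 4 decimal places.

Split A = D + L + U, D = diag(8.6, 6.6, -8.7, -9, 5.1, -4.6).
Jacobi T = -D⁻¹(L+U): T[1,5] = -(-1.4)/(6.6) = +0.2121; T[1,1] = 0.
  T[0,:] = [+0.0000 -0.4535 +0.3488 +0.4419 -0.1163 +0.2558]
  T[1,:] = [-0.2273 +0.0000 +0.2727 -0.4242 +0.4848 +0.2121]
  T[2,:] = [-0.4368 -0.4253 +0.0000 -0.1149 +0.3793 +0.2529]
  T[3,:] = [+0.4111 -0.1556 -0.4222 +0.0000 -0.3000 +0.3222]
  T[4,:] = [-0.5294 +0.7059 -0.2157 -0.1176 +0.0000 -0.0588]
  T[5,:] = [+0.2826 -0.1522 -0.6087 -0.0652 -0.5000 +0.0000]
moduli |λ_i(T)| = 1.1841, 0.7672, 0.7672, 0.5205, 0.2547, 0.2547.
spectral radius ρ = 1.1841; 1.1841 > 1, so it fails to converge.

no, ρ = 1.1841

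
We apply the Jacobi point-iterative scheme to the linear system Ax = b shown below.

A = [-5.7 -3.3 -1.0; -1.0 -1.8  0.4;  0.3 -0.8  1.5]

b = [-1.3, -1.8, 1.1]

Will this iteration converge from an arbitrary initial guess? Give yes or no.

Split A = D + L + U, D = diag(-5.7, -1.8, 1.5).
Jacobi T = -D⁻¹(L+U): T[2,0] = -(0.3)/(1.5) = -0.2000; T[2,2] = 0.
  T[0,:] = [+0.0000  -0.5789  -0.1754]
  T[1,:] = [-0.5556  +0.0000  +0.2222]
  T[2,:] = [-0.2000  +0.5333  +0.0000]
moduli |λ_i(T)| = 0.7599, 0.5852, 0.1748.
spectral radius ρ = 0.7599; 0.7599 < 1 ⇒ converges.

yes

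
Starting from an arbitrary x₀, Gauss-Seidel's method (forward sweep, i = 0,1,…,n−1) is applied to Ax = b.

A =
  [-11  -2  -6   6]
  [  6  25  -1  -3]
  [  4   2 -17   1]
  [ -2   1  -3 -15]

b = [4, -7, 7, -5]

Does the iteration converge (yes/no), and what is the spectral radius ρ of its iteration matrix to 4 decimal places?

Split A = D + L + U, D = diag(-11, 25, -17, -15).
Gauss-Seidel: T = -(D+L)⁻¹U, row 0 first, T[0,2] = -(-6)/(-11) = -0.5455; later rows by forward substitution.
  T[0,:] = [+0.0000, -0.1818, -0.5455, +0.5455]
  T[1,:] = [+0.0000, +0.0436, +0.1709, -0.0109]
  T[2,:] = [+0.0000, -0.0376, -0.1082, +0.1859]
  T[3,:] = [+0.0000, +0.0347, +0.1058, -0.1106]
|roots of det(T-λI)|: 0.2212, 0.0510, 0.0051, 0.0000.
spectral radius ρ = 0.2212; 0.2212 < 1: convergent.

yes, ρ = 0.2212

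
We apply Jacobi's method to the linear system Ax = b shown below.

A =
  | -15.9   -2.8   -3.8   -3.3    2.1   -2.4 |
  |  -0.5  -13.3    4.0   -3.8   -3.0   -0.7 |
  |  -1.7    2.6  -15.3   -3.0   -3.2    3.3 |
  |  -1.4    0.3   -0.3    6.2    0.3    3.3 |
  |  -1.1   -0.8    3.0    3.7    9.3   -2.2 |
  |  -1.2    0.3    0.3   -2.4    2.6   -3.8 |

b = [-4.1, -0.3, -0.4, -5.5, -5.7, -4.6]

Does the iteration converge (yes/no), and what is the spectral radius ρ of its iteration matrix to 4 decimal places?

yes, ρ = 0.8260

Split A = D + L + U, D = diag(-15.9, -13.3, -15.3, 6.2, 9.3, -3.8).
Jacobi: T = -D⁻¹(L+U), T[2,5] = -(3.3)/(-15.3) = +0.2157; T[2,2] = 0.
  T[0,:] = [+0.0000, -0.1761, -0.2390, -0.2075, +0.1321, -0.1509]
  T[1,:] = [-0.0376, +0.0000, +0.3008, -0.2857, -0.2256, -0.0526]
  T[2,:] = [-0.1111, +0.1699, +0.0000, -0.1961, -0.2092, +0.2157]
  T[3,:] = [+0.2258, -0.0484, +0.0484, +0.0000, -0.0484, -0.5323]
  T[4,:] = [+0.1183, +0.0860, -0.3226, -0.3978, +0.0000, +0.2366]
  T[5,:] = [-0.3158, +0.0789, +0.0789, -0.6316, +0.6842, +0.0000]
|λ(T)| sorted: 0.8260, 0.6854, 0.4595, 0.3183, 0.3183, 0.1864.
ρ = 0.8260; 0.8260 < 1 ⇒ converges.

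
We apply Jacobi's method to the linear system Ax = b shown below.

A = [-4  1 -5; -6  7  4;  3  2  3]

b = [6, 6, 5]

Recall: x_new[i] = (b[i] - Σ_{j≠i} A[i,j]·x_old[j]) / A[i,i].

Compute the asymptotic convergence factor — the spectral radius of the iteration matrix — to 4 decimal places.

Diagonal D = diag(-4, 7, 3); L, U strict lower/upper.
Jacobi T = -D⁻¹(L+U): T[1,2] = -(4)/(7) = -0.5714; T[1,1] = 0.
  T[0,:] = [+0.0000, +0.2500, -1.2500]
  T[1,:] = [+0.8571, +0.0000, -0.5714]
  T[2,:] = [-1.0000, -0.6667, +0.0000]
|λ(T)| sorted: 1.5488, 0.9894, 0.5594.
ρ(T) = max|λ| = 1.5488; 1.5488 > 1: divergent.

1.5488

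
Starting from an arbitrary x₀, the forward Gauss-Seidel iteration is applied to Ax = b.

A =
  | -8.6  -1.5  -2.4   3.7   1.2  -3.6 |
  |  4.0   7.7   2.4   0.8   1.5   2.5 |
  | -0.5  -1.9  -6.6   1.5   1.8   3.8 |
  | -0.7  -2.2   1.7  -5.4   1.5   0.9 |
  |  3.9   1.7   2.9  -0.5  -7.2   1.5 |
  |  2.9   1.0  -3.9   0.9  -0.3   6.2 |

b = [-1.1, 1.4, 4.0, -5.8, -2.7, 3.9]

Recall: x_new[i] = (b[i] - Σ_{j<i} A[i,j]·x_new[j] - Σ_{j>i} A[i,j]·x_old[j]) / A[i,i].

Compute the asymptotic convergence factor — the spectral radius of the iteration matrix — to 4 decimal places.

0.8479

Write A = D+L+U with D = diag(-8.6, 7.7, -6.6, -5.4, -7.2, 6.2).
T_GS = -(D+L)⁻¹U: row 0 first, T[0,5] = -(-3.6)/(-8.6) = -0.4186; later rows by forward substitution.
  T[0,:] = [+0.0000  -0.1744  -0.2791  +0.4302  +0.1395  -0.4186]
  T[1,:] = [+0.0000  +0.0906  -0.1667  -0.3274  -0.2673  -0.1072]
  T[2,:] = [+0.0000  -0.0129  +0.0691  +0.2889  +0.3391  +0.6383]
  T[3,:] = [+0.0000  -0.0184  +0.1259  +0.1686  +0.4753  +0.4656]
  T[4,:] = [+0.0000  -0.0770  -0.1714  +0.2604  +0.1160  +0.1811]
  T[5,:] = [+0.0000  +0.0578  +0.1743  +0.0214  +0.1278  +0.5558]
|roots of det(T-λI)|: 0.8479, 0.3718, 0.2316, 0.0677, 0.0677, 0.0000.
spectral radius ρ = 0.8479; 0.8479 < 1 ⇒ converges.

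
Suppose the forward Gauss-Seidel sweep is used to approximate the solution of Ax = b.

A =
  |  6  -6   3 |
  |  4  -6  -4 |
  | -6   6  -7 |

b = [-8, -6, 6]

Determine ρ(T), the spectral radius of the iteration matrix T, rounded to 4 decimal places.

0.8843

Let D = diag(6, -6, -7); L, U the strict triangles.
GS T = -(D+L)⁻¹U: row 0 first, T[0,1] = -(-6)/(6) = +1.0000; later rows by forward substitution.
  T[0,:] = [+0.0000 +1.0000 -0.5000]
  T[1,:] = [+0.0000 +0.6667 -1.0000]
  T[2,:] = [+0.0000 -0.2857 -0.4286]
|λ(T)| sorted: 0.8843, 0.6462, 0.0000.
ρ = 0.8843; 0.8843 < 1 ⇒ converges.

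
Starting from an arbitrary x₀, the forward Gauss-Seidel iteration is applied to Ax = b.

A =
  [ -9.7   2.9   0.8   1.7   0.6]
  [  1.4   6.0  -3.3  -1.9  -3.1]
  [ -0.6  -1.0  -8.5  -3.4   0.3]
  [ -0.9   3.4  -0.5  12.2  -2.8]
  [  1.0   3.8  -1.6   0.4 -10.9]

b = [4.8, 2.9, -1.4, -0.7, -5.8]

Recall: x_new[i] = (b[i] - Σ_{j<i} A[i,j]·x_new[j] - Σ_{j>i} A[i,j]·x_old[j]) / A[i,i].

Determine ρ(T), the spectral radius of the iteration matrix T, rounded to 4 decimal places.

0.3965

Diagonal D = diag(-9.7, 6, -8.5, 12.2, -10.9); L, U strict lower/upper.
GS T = -(D+L)⁻¹U: row 0 first, T[0,2] = -(0.8)/(-9.7) = +0.0825; later rows by forward substitution.
  T[0,:] = [+0.0000  +0.2990  +0.0825  +0.1753  +0.0619]
  T[1,:] = [+0.0000  -0.0698  +0.5308  +0.2758  +0.5022]
  T[2,:] = [+0.0000  -0.0129  -0.0683  -0.4448  -0.0282]
  T[3,:] = [+0.0000  +0.0410  -0.1446  -0.0822  +0.0930]
  T[4,:] = [+0.0000  +0.0065  +0.1973  +0.1745  +0.1883]
|eigenvalues of T|: 0.3965, 0.2465, 0.2465, 0.0575, 0.0000.
spectral radius ρ = 0.3965; 0.3965 < 1, so it converges for any x₀.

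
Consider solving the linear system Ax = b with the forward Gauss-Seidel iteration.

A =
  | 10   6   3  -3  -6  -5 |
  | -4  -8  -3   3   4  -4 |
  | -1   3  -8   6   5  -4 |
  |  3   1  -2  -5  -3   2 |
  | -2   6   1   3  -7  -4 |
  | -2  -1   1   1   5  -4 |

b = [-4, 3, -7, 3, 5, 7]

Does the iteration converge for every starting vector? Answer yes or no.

no

Diagonal D = diag(10, -8, -8, -5, -7, -4); L, U strict lower/upper.
GS T = -(D+L)⁻¹U: row 0 first, T[0,4] = -(-6)/(10) = +0.6000; later rows by forward substitution.
  T[0,:] = [+0.0000  -0.6000  -0.3000  +0.3000  +0.6000  +0.5000]
  T[1,:] = [+0.0000  +0.3000  -0.2250  +0.2250  +0.2000  -0.7500]
  T[2,:] = [+0.0000  +0.1875  -0.0469  +0.7969  +0.6250  -0.8438]
  T[3,:] = [+0.0000  -0.3750  -0.2063  -0.0937  -0.4500  +0.8875]
  T[4,:] = [+0.0000  +0.2946  -0.2022  +0.1808  -0.1036  -1.0973]
  T[5,:] = [+0.0000  +0.5464  -0.1098  +0.1955  -0.4357  -1.4232]
|roots of det(T-λI)|: 1.6109, 0.6257, 0.6257, 0.2142, 0.2142, 0.0000.
ρ = 1.6109; 1.6109 > 1 ⇒ diverges.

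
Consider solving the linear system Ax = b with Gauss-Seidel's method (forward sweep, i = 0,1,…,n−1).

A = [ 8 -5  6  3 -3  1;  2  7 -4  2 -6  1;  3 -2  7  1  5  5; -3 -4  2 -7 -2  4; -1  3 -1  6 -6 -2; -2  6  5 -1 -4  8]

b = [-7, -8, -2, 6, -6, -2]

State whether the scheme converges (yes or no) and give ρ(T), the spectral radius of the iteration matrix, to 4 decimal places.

no, ρ = 1.2962

Split A = D + L + U, D = diag(8, 7, 7, -7, -6, 8).
T_GS = -(D+L)⁻¹U: row 0 first, T[0,1] = -(-5)/(8) = +0.6250; later rows by forward substitution.
  T[0,:] = [+0.0000 +0.6250 -0.7500 -0.3750 +0.3750 -0.1250]
  T[1,:] = [+0.0000 -0.1786 +0.7857 -0.1786 +0.7500 -0.1071]
  T[2,:] = [+0.0000 -0.3189 +0.5459 -0.0332 -0.6607 -0.6913]
  T[3,:] = [+0.0000 -0.2569 +0.0284 +0.2533 -1.0638 +0.4887]
  T[4,:] = [+0.0000 -0.3972 +0.4553 +0.2320 -0.6412 +0.2379]
  T[5,:] = [+0.0000 +0.2587 -0.8868 +0.2086 -0.5094 +0.6612]
eigenvalue magnitudes: 1.2962, 0.9452, 0.9452, 0.0606, 0.0173, 0.0000.
ρ = 1.2962; 1.2962 > 1 ⇒ diverges.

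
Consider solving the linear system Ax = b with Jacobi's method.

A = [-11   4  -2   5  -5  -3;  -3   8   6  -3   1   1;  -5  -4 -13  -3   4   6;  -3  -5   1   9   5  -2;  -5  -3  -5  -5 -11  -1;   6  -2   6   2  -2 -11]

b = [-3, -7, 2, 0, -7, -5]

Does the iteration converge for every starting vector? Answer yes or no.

A = D + L + U where D = diag(-11, 8, -13, 9, -11, -11).
T_J = -D⁻¹(L+U): T[3,1] = -(-5)/(9) = +0.5556; T[3,3] = 0.
  T[0,:] = [+0.0000 +0.3636 -0.1818 +0.4545 -0.4545 -0.2727]
  T[1,:] = [+0.3750 +0.0000 -0.7500 +0.3750 -0.1250 -0.1250]
  T[2,:] = [-0.3846 -0.3077 +0.0000 -0.2308 +0.3077 +0.4615]
  T[3,:] = [+0.3333 +0.5556 -0.1111 +0.0000 -0.5556 +0.2222]
  T[4,:] = [-0.4545 -0.2727 -0.4545 -0.4545 +0.0000 -0.0909]
  T[5,:] = [+0.5455 -0.1818 +0.5455 +0.1818 -0.1818 +0.0000]
moduli |λ_i(T)| = 1.3251, 0.5707, 0.5536, 0.5536, 0.5440, 0.5440.
ρ = 1.3251; 1.3251 > 1: divergent.

no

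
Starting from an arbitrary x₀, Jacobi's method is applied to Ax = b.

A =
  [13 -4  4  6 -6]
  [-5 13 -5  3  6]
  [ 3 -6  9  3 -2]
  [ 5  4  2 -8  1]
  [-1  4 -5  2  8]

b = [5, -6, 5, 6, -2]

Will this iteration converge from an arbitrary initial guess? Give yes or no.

no

Let D = diag(13, 13, 9, -8, 8); L, U the strict triangles.
Jacobi T = -D⁻¹(L+U): T[2,3] = -(3)/(9) = -0.3333; T[2,2] = 0.
  T[0,:] = [+0.0000, +0.3077, -0.3077, -0.4615, +0.4615]
  T[1,:] = [+0.3846, +0.0000, +0.3846, -0.2308, -0.4615]
  T[2,:] = [-0.3333, +0.6667, +0.0000, -0.3333, +0.2222]
  T[3,:] = [+0.6250, +0.5000, +0.2500, +0.0000, +0.1250]
  T[4,:] = [+0.1250, -0.5000, +0.6250, -0.2500, +0.0000]
|λ(T)| sorted: 1.1968, 0.7111, 0.7111, 0.4868, 0.4868.
ρ = 1.1968; 1.1968 > 1: divergent.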